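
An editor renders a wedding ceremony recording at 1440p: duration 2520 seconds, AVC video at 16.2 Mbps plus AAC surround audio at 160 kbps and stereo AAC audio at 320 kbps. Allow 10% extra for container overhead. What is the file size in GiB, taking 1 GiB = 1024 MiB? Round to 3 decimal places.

Audio total: 160 + 320 = 480 kbps = 0.480 Mbps.
Total bitrate: 16.2 + 0.480 = 16.680 Mbps.
Stream data: 16.680 Mbps × 2520 s = 42033.6 Mb.
With 10% container overhead: ×1.10.
46,237 Mb = 5,779,620,000 bytes ÷ 1,073,741,824 = 5.383 GiB.

5.383 GiB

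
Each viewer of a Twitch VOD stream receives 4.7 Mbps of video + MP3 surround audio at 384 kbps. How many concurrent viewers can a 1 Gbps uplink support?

Audio: 384 kbps = 0.384 Mbps.
Per-viewer media rate: 5.084 Mbps.
1 Gbps = 1,000 Mbps; 1,000 / 5.084 = 196.70 → 196 viewers.

196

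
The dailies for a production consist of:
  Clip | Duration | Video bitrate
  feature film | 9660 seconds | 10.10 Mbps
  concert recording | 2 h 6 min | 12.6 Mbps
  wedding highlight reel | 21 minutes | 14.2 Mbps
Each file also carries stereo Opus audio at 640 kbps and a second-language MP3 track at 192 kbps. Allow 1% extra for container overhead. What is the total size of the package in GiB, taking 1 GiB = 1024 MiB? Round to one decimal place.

26.6 GiB

Audio total: 640 + 192 = 832 kbps = 0.832 Mbps.
feature film: 10.932 Mbps × 9660 s × 1.01 = 106659.2 Mb
concert recording: 13.432 Mbps × 7560 s × 1.01 = 102561.4 Mb
wedding highlight reel: 15.032 Mbps × 1260 s × 1.01 = 19129.7 Mb
Total: 228350.3 Mb = 28543.8 MB.
= 26.58 GiB.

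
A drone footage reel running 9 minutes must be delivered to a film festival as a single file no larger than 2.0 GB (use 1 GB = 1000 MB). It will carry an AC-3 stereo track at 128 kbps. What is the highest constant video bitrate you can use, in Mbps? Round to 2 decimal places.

Budget: 2.0 GB = 16000.0 Mb.
9 min = 540 s
Total bitrate budget: 16000.0 Mb / 540 s = 29.630 Mbps.
Audio: 128 kbps = 0.128 Mbps.
Video: 29.630 − 0.128 = 29.502 Mbps.

29.50 Mbps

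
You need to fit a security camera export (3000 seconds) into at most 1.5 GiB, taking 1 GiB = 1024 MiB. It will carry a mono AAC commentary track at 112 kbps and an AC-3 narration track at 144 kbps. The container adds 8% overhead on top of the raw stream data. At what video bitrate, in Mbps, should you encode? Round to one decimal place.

Budget: 1.5 GiB = 12884.9 Mb.
Stream payload after overhead: 12884.9 / 1.08 = 11930.5 Mb.
Total bitrate budget: 11930.5 Mb / 3000 s = 3.977 Mbps.
Audio total: 112 + 144 = 256 kbps = 0.256 Mbps.
Video: 3.977 − 0.256 = 3.721 Mbps.

3.7 Mbps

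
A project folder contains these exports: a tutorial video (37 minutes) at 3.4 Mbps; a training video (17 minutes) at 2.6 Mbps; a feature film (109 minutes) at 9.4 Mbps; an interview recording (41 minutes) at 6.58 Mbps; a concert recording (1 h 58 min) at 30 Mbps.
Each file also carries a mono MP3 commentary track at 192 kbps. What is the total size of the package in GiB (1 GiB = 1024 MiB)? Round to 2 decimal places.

35.39 GiB

Audio: 192 kbps = 0.192 Mbps.
tutorial video: 3.592 Mbps × 2220 s = 7974.2 Mb
training video: 2.792 Mbps × 1020 s = 2847.8 Mb
feature film: 9.592 Mbps × 6540 s = 62731.7 Mb
interview recording: 6.772 Mbps × 2460 s = 16659.1 Mb
concert recording: 30.192 Mbps × 7080 s = 213759.4 Mb
Total: 303972.2 Mb = 37996.5 MB.
= 35.39 GiB.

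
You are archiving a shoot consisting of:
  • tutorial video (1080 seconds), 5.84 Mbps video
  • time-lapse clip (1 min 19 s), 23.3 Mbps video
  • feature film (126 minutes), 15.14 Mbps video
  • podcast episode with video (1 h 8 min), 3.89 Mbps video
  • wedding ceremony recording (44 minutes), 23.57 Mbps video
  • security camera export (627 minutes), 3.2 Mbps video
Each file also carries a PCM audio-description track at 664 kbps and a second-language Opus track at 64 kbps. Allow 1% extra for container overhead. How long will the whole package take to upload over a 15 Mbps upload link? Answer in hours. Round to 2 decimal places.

6.73 hours

Audio total: 664 + 64 = 728 kbps = 0.728 Mbps.
tutorial video: 6.568 Mbps × 1080 s × 1.01 = 7164.4 Mb
time-lapse clip: 24.028 Mbps × 79 s × 1.01 = 1917.2 Mb
feature film: 15.868 Mbps × 7560 s × 1.01 = 121161.7 Mb
podcast episode with video: 4.618 Mbps × 4080 s × 1.01 = 19029.9 Mb
wedding ceremony recording: 24.298 Mbps × 2640 s × 1.01 = 64788.2 Mb
security camera export: 3.928 Mbps × 37620 s × 1.01 = 149249.1 Mb
Total: 363310.4 Mb = 45413.8 MB.
At 15 Mbps: 363310.4 / 15 = 24221 s ≈ 6.73 hours.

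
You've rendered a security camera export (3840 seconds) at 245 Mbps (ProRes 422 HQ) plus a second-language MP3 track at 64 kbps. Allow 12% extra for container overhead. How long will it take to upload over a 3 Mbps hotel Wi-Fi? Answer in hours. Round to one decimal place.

Audio: 64 kbps = 0.064 Mbps.
Total bitrate: 245.064 Mbps.
File: 245.064 Mbps × 3840 s = 941045.8 Mb.
With 12% container overhead: ×1.12. → 1053971.3 Mb.
At 3 Mbps: 1053971.3 / 3 = 351323.8 s ≈ 97.6 hours.

97.6 hours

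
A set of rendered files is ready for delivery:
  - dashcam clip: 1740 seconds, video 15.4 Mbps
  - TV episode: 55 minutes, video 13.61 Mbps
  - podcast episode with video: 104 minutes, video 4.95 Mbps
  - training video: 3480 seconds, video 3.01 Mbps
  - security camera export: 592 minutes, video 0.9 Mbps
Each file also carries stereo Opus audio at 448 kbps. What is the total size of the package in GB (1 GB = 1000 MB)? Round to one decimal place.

20.9 GB

Audio: 448 kbps = 0.448 Mbps.
dashcam clip: 15.848 Mbps × 1740 s = 27575.5 Mb
TV episode: 14.058 Mbps × 3300 s = 46391.4 Mb
podcast episode with video: 5.398 Mbps × 6240 s = 33683.5 Mb
training video: 3.458 Mbps × 3480 s = 12033.8 Mb
security camera export: 1.348 Mbps × 35520 s = 47881.0 Mb
Total: 167565.2 Mb = 20945.7 MB.
= 20.95 GB.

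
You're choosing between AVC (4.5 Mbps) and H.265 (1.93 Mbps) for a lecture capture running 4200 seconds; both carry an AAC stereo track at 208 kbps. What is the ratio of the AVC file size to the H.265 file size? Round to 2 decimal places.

Audio: 208 kbps = 0.208 Mbps.
AVC: 4.708 Mbps × 4200 s = 19773.6 Mb = 2.472 GB.
H.265: 2.138 Mbps × 4200 s = 8979.6 Mb = 1.122 GB.
Ratio: 2.472 / 1.122 = 2.202.

2.20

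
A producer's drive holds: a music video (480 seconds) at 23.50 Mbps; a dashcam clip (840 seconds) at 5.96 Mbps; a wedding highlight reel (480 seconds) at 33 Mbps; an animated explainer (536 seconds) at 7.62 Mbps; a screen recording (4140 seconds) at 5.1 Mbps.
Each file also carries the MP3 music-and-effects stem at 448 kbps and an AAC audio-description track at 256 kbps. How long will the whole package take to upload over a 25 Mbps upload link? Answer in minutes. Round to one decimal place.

Audio total: 448 + 256 = 704 kbps = 0.704 Mbps.
music video: 24.204 Mbps × 480 s = 11617.9 Mb
dashcam clip: 6.664 Mbps × 840 s = 5597.8 Mb
wedding highlight reel: 33.704 Mbps × 480 s = 16177.9 Mb
animated explainer: 8.324 Mbps × 536 s = 4461.7 Mb
screen recording: 5.804 Mbps × 4140 s = 24028.6 Mb
Total: 61883.8 Mb = 7735.5 MB.
At 25 Mbps: 61883.8 / 25 = 2475 s ≈ 41.3 minutes.

41.3 minutes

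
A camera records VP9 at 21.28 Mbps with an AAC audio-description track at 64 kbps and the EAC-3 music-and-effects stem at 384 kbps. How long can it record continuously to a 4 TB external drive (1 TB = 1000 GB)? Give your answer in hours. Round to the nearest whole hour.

409 hours

Audio total: 64 + 384 = 448 kbps = 0.448 Mbps.
Total bitrate: 21.28 + 0.448 = 21.728 Mbps.
Capacity: 4 TB = 32,000,000 Mb.
Recording time: 32,000,000 / 21.728 = 1,472,754 s ≈ 409 hours.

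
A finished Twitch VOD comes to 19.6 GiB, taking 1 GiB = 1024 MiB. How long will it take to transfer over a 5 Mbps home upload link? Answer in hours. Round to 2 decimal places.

File: 19.6 GiB = 168362.7 Mb.
At 5 Mbps: 168362.7 / 5 = 33672.5 s ≈ 9.35 hours.

9.35 hours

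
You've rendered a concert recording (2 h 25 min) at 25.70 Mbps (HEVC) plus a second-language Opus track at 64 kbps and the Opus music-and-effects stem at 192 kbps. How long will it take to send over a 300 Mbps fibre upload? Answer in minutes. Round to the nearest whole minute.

13 minutes

2 h 25 min = 145 min = 8700 s
Audio total: 64 + 192 = 256 kbps = 0.256 Mbps.
Total bitrate: 25.956 Mbps.
File: 25.956 Mbps × 8700 s = 225817.2 Mb.
At 300 Mbps: 225817.2 / 300 = 752.7 s ≈ 12.5 minutes.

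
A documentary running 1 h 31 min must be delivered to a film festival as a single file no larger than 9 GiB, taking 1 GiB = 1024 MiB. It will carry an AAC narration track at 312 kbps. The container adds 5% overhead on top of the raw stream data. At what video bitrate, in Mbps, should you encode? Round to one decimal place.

Budget: 9 GiB = 77309.4 Mb.
Stream payload after overhead: 77309.4 / 1.05 = 73628.0 Mb.
1 h 31 min = 91 min = 5460 s
Total bitrate budget: 73628.0 Mb / 5460 s = 13.485 Mbps.
Audio: 312 kbps = 0.312 Mbps.
Video: 13.485 − 0.312 = 13.173 Mbps.

13.2 Mbps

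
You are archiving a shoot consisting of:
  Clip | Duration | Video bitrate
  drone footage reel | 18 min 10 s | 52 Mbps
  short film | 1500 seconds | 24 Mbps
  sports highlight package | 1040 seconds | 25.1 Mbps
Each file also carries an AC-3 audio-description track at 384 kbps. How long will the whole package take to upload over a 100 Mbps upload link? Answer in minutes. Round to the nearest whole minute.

Audio: 384 kbps = 0.384 Mbps.
drone footage reel: 52.384 Mbps × 1090 s = 57098.6 Mb
short film: 24.384 Mbps × 1500 s = 36576.0 Mb
sports highlight package: 25.484 Mbps × 1040 s = 26503.4 Mb
Total: 120177.9 Mb = 15022.2 MB.
At 100 Mbps: 120177.9 / 100 = 1202 s ≈ 20 minutes.

20 minutes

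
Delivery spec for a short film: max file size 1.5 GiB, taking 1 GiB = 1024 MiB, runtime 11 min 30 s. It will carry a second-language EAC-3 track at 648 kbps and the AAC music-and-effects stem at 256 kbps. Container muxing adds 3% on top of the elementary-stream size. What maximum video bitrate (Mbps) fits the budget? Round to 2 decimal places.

17.23 Mbps

Budget: 1.5 GiB = 12884.9 Mb.
Stream payload after overhead: 12884.9 / 1.03 = 12509.6 Mb.
11 min 30 s = 690 s
Total bitrate budget: 12509.6 Mb / 690 s = 18.130 Mbps.
Audio total: 648 + 256 = 904 kbps = 0.904 Mbps.
Video: 18.130 − 0.904 = 17.226 Mbps.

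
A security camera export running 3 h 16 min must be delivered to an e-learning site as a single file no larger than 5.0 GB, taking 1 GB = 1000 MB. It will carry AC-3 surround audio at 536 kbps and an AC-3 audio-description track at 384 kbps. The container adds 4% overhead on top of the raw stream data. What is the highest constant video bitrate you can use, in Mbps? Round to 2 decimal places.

2.35 Mbps

Budget: 5.0 GB = 40000.0 Mb.
Stream payload after overhead: 40000.0 / 1.04 = 38461.5 Mb.
3 h 16 min = 196 min = 11760 s
Total bitrate budget: 38461.5 Mb / 11760 s = 3.271 Mbps.
Audio total: 536 + 384 = 920 kbps = 0.920 Mbps.
Video: 3.271 − 0.920 = 2.351 Mbps.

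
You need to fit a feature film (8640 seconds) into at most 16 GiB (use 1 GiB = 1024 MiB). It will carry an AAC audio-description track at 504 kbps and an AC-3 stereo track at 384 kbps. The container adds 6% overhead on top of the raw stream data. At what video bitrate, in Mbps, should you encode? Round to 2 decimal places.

14.12 Mbps

Budget: 16 GiB = 137439.0 Mb.
Stream payload after overhead: 137439.0 / 1.06 = 129659.4 Mb.
Total bitrate budget: 129659.4 Mb / 8640 s = 15.007 Mbps.
Audio total: 504 + 384 = 888 kbps = 0.888 Mbps.
Video: 15.007 − 0.888 = 14.119 Mbps.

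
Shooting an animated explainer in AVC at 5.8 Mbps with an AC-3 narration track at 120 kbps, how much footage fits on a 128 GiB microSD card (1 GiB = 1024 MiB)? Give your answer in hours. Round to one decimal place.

Audio: 120 kbps = 0.120 Mbps.
Total bitrate: 5.8 + 0.120 = 5.920 Mbps.
Capacity: 128 GiB = 1,099,512 Mb.
Recording time: 1,099,512 / 5.920 = 185,728 s ≈ 51.6 hours.

51.6 hours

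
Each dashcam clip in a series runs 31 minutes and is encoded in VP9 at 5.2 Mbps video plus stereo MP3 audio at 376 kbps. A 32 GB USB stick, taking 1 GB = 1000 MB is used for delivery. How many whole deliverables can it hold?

24

31 min = 1860 s
Audio: 376 kbps = 0.376 Mbps.
Total bitrate: 5.576 Mbps.
Per item: 5.576 Mbps × 1860 s = 10,371 Mb = 1,296 MB.
Capacity: 32 GB = 256,000 Mb; 24.68 items → 24 complete.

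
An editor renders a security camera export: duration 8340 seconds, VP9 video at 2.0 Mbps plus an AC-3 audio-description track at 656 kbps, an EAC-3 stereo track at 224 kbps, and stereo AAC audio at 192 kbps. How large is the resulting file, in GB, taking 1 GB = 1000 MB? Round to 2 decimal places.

Audio total: 656 + 224 + 192 = 1072 kbps = 1.072 Mbps.
Total bitrate: 2.0 + 1.072 = 3.072 Mbps.
Stream data: 3.072 Mbps × 8340 s = 25620.5 Mb.
25,620 Mb ÷ 8 = 3,203 MB → 3.203 GB.

3.20 GB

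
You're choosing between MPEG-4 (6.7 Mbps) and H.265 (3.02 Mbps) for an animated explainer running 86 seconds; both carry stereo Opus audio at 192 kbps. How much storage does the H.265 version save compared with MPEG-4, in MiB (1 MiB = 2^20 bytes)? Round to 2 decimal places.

37.73 MiB

Audio: 192 kbps = 0.192 Mbps.
MPEG-4: 6.892 Mbps × 86 s = 592.7 Mb = 70.657 MiB.
H.265: 3.212 Mbps × 86 s = 276.2 Mb = 32.929 MiB.
Saving: 70.657 − 32.929 = 37.727 MiB.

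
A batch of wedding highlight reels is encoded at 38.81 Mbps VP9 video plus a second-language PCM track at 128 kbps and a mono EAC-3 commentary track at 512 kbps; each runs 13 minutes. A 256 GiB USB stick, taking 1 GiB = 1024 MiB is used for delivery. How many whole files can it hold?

13 min = 780 s
Audio total: 128 + 512 = 640 kbps = 0.640 Mbps.
Total bitrate: 39.450 Mbps.
Per item: 39.450 Mbps × 780 s = 30,771 Mb = 3,846 MB.
Capacity: 256 GiB = 2,199,023 Mb; 71.46 items → 71 complete.

71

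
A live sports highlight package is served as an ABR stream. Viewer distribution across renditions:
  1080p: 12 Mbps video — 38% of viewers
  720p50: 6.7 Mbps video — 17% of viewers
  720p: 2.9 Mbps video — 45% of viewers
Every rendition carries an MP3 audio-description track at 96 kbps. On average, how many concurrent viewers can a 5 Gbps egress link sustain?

704

Audio: 96 kbps = 0.096 Mbps.
Average per-viewer bitrate: 0.38×12.096 + 0.17×6.796 + 0.45×2.996 = 7.100 Mbps.
5 Gbps = 5,000 Mbps; 5,000 / 7.100 = 704.23 → 704.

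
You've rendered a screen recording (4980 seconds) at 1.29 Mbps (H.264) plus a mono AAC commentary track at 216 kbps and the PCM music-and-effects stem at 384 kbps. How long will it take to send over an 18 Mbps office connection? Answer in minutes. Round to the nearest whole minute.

9 minutes

Audio total: 216 + 384 = 600 kbps = 0.600 Mbps.
Total bitrate: 1.890 Mbps.
File: 1.890 Mbps × 4980 s = 9412.2 Mb.
At 18 Mbps: 9412.2 / 18 = 522.9 s ≈ 8.71 minutes.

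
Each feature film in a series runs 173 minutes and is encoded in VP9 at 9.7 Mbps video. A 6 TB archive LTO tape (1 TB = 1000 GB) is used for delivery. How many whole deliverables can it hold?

476

173 min = 10380 s
Per item: 9.700 Mbps × 10380 s = 100,686 Mb = 12,586 MB.
Capacity: 6 TB = 48,000,000 Mb; 476.73 items → 476 complete.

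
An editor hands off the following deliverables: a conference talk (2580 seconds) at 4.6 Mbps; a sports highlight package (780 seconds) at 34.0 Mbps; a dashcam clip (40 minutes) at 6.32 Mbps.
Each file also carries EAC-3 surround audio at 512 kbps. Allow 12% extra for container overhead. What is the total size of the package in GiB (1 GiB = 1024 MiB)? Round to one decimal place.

Audio: 512 kbps = 0.512 Mbps.
conference talk: 5.112 Mbps × 2580 s × 1.12 = 14771.6 Mb
sports highlight package: 34.512 Mbps × 780 s × 1.12 = 30149.7 Mb
dashcam clip: 6.832 Mbps × 2400 s × 1.12 = 18364.4 Mb
Total: 63285.7 Mb = 7910.7 MB.
= 7.367 GiB.

7.4 GiB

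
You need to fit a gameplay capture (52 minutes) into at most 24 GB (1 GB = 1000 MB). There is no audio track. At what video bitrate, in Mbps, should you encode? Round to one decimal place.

61.5 Mbps

Budget: 24 GB = 192000.0 Mb.
52 min = 3120 s
Total bitrate budget: 192000.0 Mb / 3120 s = 61.538 Mbps.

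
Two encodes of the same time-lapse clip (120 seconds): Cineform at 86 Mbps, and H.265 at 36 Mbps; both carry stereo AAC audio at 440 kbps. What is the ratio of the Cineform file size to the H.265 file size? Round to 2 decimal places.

Audio: 440 kbps = 0.440 Mbps.
Cineform: 86.440 Mbps × 120 s = 10372.8 Mb = 1.297 GB.
H.265: 36.440 Mbps × 120 s = 4372.8 Mb = 0.547 GB.
Ratio: 1.297 / 0.547 = 2.372.

2.37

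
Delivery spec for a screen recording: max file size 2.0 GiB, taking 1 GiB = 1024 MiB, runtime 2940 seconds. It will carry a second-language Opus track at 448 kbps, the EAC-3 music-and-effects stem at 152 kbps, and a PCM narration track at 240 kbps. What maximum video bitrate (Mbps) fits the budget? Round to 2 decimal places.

5.00 Mbps

Budget: 2.0 GiB = 17179.9 Mb.
Total bitrate budget: 17179.9 Mb / 2940 s = 5.843 Mbps.
Audio total: 448 + 152 + 240 = 840 kbps = 0.840 Mbps.
Video: 5.843 − 0.840 = 5.003 Mbps.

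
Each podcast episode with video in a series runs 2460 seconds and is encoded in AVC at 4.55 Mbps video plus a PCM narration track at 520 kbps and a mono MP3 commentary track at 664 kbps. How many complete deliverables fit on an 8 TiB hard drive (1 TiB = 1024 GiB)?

Audio total: 520 + 664 = 1184 kbps = 1.184 Mbps.
Total bitrate: 5.734 Mbps.
Per item: 5.734 Mbps × 2460 s = 14,106 Mb = 1,763 MB.
Capacity: 8 TiB = 70,368,744 Mb; 4988.70 items → 4988 complete.

4988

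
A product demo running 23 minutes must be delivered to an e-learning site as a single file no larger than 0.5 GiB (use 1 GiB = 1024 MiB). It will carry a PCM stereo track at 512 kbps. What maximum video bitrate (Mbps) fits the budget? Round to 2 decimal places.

Budget: 0.5 GiB = 4295.0 Mb.
23 min = 1380 s
Total bitrate budget: 4295.0 Mb / 1380 s = 3.112 Mbps.
Audio: 512 kbps = 0.512 Mbps.
Video: 3.112 − 0.512 = 2.600 Mbps.

2.60 Mbps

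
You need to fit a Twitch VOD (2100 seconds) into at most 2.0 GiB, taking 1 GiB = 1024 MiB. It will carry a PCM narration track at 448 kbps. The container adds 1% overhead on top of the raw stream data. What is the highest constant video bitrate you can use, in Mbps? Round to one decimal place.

7.7 Mbps

Budget: 2.0 GiB = 17179.9 Mb.
Stream payload after overhead: 17179.9 / 1.01 = 17009.8 Mb.
Total bitrate budget: 17009.8 Mb / 2100 s = 8.100 Mbps.
Audio: 448 kbps = 0.448 Mbps.
Video: 8.100 − 0.448 = 7.652 Mbps.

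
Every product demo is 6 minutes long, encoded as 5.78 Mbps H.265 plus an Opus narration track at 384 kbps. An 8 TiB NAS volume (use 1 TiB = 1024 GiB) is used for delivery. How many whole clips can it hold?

31711

6 min = 360 s
Audio: 384 kbps = 0.384 Mbps.
Total bitrate: 6.164 Mbps.
Per item: 6.164 Mbps × 360 s = 2,219 Mb = 277.4 MB.
Capacity: 8 TiB = 70,368,744 Mb; 31711.35 items → 31711 complete.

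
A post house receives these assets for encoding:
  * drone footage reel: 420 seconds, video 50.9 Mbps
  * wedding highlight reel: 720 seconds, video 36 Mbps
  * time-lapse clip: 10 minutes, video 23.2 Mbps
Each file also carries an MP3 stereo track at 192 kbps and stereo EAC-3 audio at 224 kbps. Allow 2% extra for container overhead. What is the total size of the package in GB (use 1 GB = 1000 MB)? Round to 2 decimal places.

7.90 GB

Audio total: 192 + 224 = 416 kbps = 0.416 Mbps.
drone footage reel: 51.316 Mbps × 420 s × 1.02 = 21983.8 Mb
wedding highlight reel: 36.416 Mbps × 720 s × 1.02 = 26743.9 Mb
time-lapse clip: 23.616 Mbps × 600 s × 1.02 = 14453.0 Mb
Total: 63180.7 Mb = 7897.6 MB.
= 7.898 GB.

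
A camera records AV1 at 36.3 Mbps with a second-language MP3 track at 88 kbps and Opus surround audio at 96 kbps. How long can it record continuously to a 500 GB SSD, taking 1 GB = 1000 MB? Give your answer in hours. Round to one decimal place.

30.5 hours

Audio total: 88 + 96 = 184 kbps = 0.184 Mbps.
Total bitrate: 36.3 + 0.184 = 36.484 Mbps.
Capacity: 500 GB = 4,000,000 Mb.
Recording time: 4,000,000 / 36.484 = 109,637 s ≈ 30.5 hours.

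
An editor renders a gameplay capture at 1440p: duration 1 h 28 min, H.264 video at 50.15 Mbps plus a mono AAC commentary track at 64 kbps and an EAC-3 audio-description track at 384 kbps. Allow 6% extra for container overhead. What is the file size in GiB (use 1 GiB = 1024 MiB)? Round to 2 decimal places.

1 h 28 min = 88 min = 5280 s
Audio total: 64 + 384 = 448 kbps = 0.448 Mbps.
Total bitrate: 50.15 + 0.448 = 50.598 Mbps.
Stream data: 50.598 Mbps × 5280 s = 267157.4 Mb.
With 6% container overhead: ×1.06.
283,187 Mb = 35,398,360,800 bytes ÷ 1,073,741,824 = 32.97 GiB.

32.97 GiB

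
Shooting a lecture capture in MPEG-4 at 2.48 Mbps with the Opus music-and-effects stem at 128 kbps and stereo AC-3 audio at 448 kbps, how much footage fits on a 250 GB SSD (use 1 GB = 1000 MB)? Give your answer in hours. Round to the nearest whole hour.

Audio total: 128 + 448 = 576 kbps = 0.576 Mbps.
Total bitrate: 2.48 + 0.576 = 3.056 Mbps.
Capacity: 250 GB = 2,000,000 Mb.
Recording time: 2,000,000 / 3.056 = 654,450 s ≈ 182 hours.

182 hours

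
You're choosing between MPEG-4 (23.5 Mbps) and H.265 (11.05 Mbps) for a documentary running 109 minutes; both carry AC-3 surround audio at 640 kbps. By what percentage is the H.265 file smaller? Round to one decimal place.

109 min = 6540 s
Audio: 640 kbps = 0.640 Mbps.
MPEG-4: 24.140 Mbps × 6540 s = 157875.6 Mb = 18.379 GiB.
H.265: 11.690 Mbps × 6540 s = 76452.6 Mb = 8.900 GiB.
Reduction: (1 − 8.900/18.379) × 100 = 51.57%.

51.6%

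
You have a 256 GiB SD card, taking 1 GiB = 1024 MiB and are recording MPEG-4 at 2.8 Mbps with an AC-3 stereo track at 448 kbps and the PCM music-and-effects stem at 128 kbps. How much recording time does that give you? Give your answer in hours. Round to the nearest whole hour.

Audio total: 448 + 128 = 576 kbps = 0.576 Mbps.
Total bitrate: 2.8 + 0.576 = 3.376 Mbps.
Capacity: 256 GiB = 2,199,023 Mb.
Recording time: 2,199,023 / 3.376 = 651,369 s ≈ 181 hours.

181 hours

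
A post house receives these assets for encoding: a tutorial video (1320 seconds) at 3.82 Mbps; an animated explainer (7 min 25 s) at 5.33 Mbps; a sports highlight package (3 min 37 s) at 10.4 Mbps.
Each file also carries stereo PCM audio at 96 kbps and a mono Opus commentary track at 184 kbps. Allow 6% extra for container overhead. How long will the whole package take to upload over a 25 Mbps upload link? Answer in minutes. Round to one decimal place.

7.2 minutes

Audio total: 96 + 184 = 280 kbps = 0.280 Mbps.
tutorial video: 4.100 Mbps × 1320 s × 1.06 = 5736.7 Mb
animated explainer: 5.610 Mbps × 445 s × 1.06 = 2646.2 Mb
sports highlight package: 10.680 Mbps × 217 s × 1.06 = 2456.6 Mb
Total: 10839.6 Mb = 1354.9 MB.
At 25 Mbps: 10839.6 / 25 = 434 s ≈ 7.23 minutes.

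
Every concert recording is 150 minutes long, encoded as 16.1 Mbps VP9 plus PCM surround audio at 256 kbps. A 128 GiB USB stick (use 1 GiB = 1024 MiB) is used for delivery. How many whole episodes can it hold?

150 min = 9000 s
Audio: 256 kbps = 0.256 Mbps.
Total bitrate: 16.356 Mbps.
Per item: 16.356 Mbps × 9000 s = 147,204 Mb = 18,400 MB.
Capacity: 128 GiB = 1,099,512 Mb; 7.47 items → 7 complete.

7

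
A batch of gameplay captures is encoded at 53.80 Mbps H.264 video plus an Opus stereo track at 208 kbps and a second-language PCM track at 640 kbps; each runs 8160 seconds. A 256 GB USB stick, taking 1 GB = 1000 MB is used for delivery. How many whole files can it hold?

4

Audio total: 208 + 640 = 848 kbps = 0.848 Mbps.
Total bitrate: 54.648 Mbps.
Per item: 54.648 Mbps × 8160 s = 445,928 Mb = 55,741 MB.
Capacity: 256 GB = 2,048,000 Mb; 4.59 items → 4 complete.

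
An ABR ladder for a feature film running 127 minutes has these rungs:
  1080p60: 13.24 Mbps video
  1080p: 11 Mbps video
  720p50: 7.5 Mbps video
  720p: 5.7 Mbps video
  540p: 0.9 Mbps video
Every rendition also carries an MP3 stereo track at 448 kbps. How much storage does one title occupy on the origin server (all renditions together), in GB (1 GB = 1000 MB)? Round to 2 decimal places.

127 min = 7620 s
Audio: 448 kbps = 0.448 Mbps.
Sum of rendition bitrates: (13.24+0.448) + (11+0.448) + (7.5+0.448) + (5.7+0.448) + (0.9+0.448) = 40.580 Mbps.
× 7620 s = 309,220 Mb = 38,652 MB = 38.65 GB.

38.65 GB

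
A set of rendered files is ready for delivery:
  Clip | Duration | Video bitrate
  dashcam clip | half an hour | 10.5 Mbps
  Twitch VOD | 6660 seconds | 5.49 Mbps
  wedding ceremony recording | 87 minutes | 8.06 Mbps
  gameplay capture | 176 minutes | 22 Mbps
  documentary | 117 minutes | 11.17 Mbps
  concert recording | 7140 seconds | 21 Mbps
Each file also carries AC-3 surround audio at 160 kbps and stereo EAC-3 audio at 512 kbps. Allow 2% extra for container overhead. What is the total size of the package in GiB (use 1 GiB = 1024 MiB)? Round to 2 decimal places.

Audio total: 160 + 512 = 672 kbps = 0.672 Mbps.
dashcam clip: 11.172 Mbps × 1800 s × 1.02 = 20511.8 Mb
Twitch VOD: 6.162 Mbps × 6660 s × 1.02 = 41859.7 Mb
wedding ceremony recording: 8.732 Mbps × 5220 s × 1.02 = 46492.7 Mb
gameplay capture: 22.672 Mbps × 10560 s × 1.02 = 244204.6 Mb
documentary: 11.842 Mbps × 7020 s × 1.02 = 84793.5 Mb
concert recording: 21.672 Mbps × 7140 s × 1.02 = 157832.8 Mb
Total: 595695.1 Mb = 74461.9 MB.
= 69.35 GiB.

69.35 GiB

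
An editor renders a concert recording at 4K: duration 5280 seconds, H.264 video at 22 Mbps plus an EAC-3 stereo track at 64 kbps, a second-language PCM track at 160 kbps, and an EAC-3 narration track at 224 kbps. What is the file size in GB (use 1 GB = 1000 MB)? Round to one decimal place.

Audio total: 64 + 160 + 224 = 448 kbps = 0.448 Mbps.
Total bitrate: 22 + 0.448 = 22.448 Mbps.
Stream data: 22.448 Mbps × 5280 s = 118525.4 Mb.
118,525 Mb ÷ 8 = 14,816 MB → 14.82 GB.

14.8 GB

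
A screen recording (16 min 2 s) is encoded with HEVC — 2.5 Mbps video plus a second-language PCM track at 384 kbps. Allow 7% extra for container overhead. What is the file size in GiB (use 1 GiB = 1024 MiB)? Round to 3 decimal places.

16 min 2 s = 962 s
Audio: 384 kbps = 0.384 Mbps.
Total bitrate: 2.5 + 0.384 = 2.884 Mbps.
Stream data: 2.884 Mbps × 962 s = 2774.4 Mb.
With 7% container overhead: ×1.07.
2,969 Mb = 371,077,070 bytes ÷ 1,073,741,824 = 0.3456 GiB.

0.346 GiB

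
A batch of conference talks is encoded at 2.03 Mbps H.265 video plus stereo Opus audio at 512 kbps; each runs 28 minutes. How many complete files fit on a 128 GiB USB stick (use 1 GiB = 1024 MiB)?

257

28 min = 1680 s
Audio: 512 kbps = 0.512 Mbps.
Total bitrate: 2.542 Mbps.
Per item: 2.542 Mbps × 1680 s = 4,271 Mb = 533.8 MB.
Capacity: 128 GiB = 1,099,512 Mb; 257.46 items → 257 complete.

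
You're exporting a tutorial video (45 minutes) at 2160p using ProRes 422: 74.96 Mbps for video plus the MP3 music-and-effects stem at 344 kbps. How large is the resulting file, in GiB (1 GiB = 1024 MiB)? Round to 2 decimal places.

45 min = 2700 s
Audio: 344 kbps = 0.344 Mbps.
Total bitrate: 74.96 + 0.344 = 75.304 Mbps.
Stream data: 75.304 Mbps × 2700 s = 203320.8 Mb.
203,321 Mb = 25,415,100,000 bytes ÷ 1,073,741,824 = 23.67 GiB.

23.67 GiB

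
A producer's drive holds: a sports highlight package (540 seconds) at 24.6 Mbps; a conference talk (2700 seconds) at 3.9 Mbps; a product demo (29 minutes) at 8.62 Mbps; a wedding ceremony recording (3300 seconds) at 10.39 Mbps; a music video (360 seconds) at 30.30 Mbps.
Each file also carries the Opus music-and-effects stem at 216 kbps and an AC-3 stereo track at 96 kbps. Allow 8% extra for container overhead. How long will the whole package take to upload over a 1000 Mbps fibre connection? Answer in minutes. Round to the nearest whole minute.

2 minutes

Audio total: 216 + 96 = 312 kbps = 0.312 Mbps.
sports highlight package: 24.912 Mbps × 540 s × 1.08 = 14528.7 Mb
conference talk: 4.212 Mbps × 2700 s × 1.08 = 12282.2 Mb
product demo: 8.932 Mbps × 1740 s × 1.08 = 16785.0 Mb
wedding ceremony recording: 10.702 Mbps × 3300 s × 1.08 = 38141.9 Mb
music video: 30.612 Mbps × 360 s × 1.08 = 11901.9 Mb
Total: 93639.8 Mb = 11705.0 MB.
At 1000 Mbps: 93639.8 / 1000 = 94 s ≈ 1.56 minutes.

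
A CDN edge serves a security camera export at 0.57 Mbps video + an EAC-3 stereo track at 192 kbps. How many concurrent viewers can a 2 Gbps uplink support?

2624

Audio: 192 kbps = 0.192 Mbps.
Per-viewer media rate: 0.762 Mbps.
2 Gbps = 2,000 Mbps; 2,000 / 0.762 = 2624.67 → 2624 viewers.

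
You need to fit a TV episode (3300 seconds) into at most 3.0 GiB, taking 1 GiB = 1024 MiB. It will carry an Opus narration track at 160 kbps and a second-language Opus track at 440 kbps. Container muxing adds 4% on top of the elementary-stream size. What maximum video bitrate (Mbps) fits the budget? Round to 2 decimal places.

Budget: 3.0 GiB = 25769.8 Mb.
Stream payload after overhead: 25769.8 / 1.04 = 24778.7 Mb.
Total bitrate budget: 24778.7 Mb / 3300 s = 7.509 Mbps.
Audio total: 160 + 440 = 600 kbps = 0.600 Mbps.
Video: 7.509 − 0.600 = 6.909 Mbps.

6.91 Mbps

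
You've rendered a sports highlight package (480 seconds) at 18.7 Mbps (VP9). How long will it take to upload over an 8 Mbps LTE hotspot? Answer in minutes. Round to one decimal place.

18.7 minutes

File: 18.700 Mbps × 480 s = 8976.0 Mb.
At 8 Mbps: 8976.0 / 8 = 1122.0 s ≈ 18.7 minutes.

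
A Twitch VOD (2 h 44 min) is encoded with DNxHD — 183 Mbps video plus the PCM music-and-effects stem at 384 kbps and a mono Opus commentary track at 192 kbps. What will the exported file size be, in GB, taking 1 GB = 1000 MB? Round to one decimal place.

225.8 GB

2 h 44 min = 164 min = 9840 s
Audio total: 384 + 192 = 576 kbps = 0.576 Mbps.
Total bitrate: 183 + 0.576 = 183.576 Mbps.
Stream data: 183.576 Mbps × 9840 s = 1806387.8 Mb.
1,806,388 Mb ÷ 8 = 225,798 MB → 225.8 GB.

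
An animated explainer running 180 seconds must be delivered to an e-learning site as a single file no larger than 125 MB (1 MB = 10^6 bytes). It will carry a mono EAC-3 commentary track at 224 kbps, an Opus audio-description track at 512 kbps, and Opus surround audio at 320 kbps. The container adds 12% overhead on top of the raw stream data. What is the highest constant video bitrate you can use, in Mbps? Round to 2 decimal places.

3.90 Mbps

Budget: 125 MB = 1000.0 Mb.
Stream payload after overhead: 1000.0 / 1.12 = 892.9 Mb.
Total bitrate budget: 892.9 Mb / 180 s = 4.960 Mbps.
Audio total: 224 + 512 + 320 = 1056 kbps = 1.056 Mbps.
Video: 4.960 − 1.056 = 3.904 Mbps.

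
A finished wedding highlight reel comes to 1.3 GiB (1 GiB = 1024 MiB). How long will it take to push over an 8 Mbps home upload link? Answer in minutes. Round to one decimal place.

File: 1.3 GiB = 11166.9 Mb.
At 8 Mbps: 11166.9 / 8 = 1395.9 s ≈ 23.3 minutes.

23.3 minutes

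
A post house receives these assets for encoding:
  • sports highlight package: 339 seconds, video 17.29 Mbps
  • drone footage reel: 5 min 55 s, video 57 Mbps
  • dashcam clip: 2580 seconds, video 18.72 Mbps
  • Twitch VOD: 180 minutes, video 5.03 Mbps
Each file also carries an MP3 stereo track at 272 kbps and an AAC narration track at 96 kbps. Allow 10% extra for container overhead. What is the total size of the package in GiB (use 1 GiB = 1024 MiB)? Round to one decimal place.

17.1 GiB

Audio total: 272 + 96 = 368 kbps = 0.368 Mbps.
sports highlight package: 17.658 Mbps × 339 s × 1.10 = 6584.7 Mb
drone footage reel: 57.368 Mbps × 355 s × 1.10 = 22402.2 Mb
dashcam clip: 19.088 Mbps × 2580 s × 1.10 = 54171.7 Mb
Twitch VOD: 5.398 Mbps × 10800 s × 1.10 = 64128.2 Mb
Total: 147286.9 Mb = 18410.9 MB.
= 17.15 GiB.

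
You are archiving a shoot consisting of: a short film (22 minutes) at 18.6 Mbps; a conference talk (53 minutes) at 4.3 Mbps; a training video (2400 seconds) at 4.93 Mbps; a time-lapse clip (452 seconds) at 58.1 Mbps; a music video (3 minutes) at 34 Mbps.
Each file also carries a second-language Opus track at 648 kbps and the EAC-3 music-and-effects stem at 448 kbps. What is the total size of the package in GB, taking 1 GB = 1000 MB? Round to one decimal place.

Audio total: 648 + 448 = 1096 kbps = 1.096 Mbps.
short film: 19.696 Mbps × 1320 s = 25998.7 Mb
conference talk: 5.396 Mbps × 3180 s = 17159.3 Mb
training video: 6.026 Mbps × 2400 s = 14462.4 Mb
time-lapse clip: 59.196 Mbps × 452 s = 26756.6 Mb
music video: 35.096 Mbps × 180 s = 6317.3 Mb
Total: 90694.3 Mb = 11336.8 MB.
= 11.34 GB.

11.3 GB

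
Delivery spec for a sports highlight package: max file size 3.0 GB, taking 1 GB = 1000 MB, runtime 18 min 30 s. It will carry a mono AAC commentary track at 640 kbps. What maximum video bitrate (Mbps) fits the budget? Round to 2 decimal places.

Budget: 3.0 GB = 24000.0 Mb.
18 min 30 s = 1110 s
Total bitrate budget: 24000.0 Mb / 1110 s = 21.622 Mbps.
Audio: 640 kbps = 0.640 Mbps.
Video: 21.622 − 0.640 = 20.982 Mbps.

20.98 Mbps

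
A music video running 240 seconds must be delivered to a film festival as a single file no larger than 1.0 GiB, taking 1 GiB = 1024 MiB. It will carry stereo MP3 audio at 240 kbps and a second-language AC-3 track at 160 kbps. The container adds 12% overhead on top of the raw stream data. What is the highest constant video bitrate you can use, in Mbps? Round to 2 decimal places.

Budget: 1.0 GiB = 8589.9 Mb.
Stream payload after overhead: 8589.9 / 1.12 = 7669.6 Mb.
Total bitrate budget: 7669.6 Mb / 240 s = 31.957 Mbps.
Audio total: 240 + 160 = 400 kbps = 0.400 Mbps.
Video: 31.957 − 0.400 = 31.557 Mbps.

31.56 Mbps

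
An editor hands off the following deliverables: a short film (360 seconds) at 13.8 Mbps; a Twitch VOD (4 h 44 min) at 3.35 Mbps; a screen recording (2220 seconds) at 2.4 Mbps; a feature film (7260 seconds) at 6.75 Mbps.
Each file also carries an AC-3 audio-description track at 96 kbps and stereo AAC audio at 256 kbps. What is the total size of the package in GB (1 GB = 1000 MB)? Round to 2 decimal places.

Audio total: 96 + 256 = 352 kbps = 0.352 Mbps.
short film: 14.152 Mbps × 360 s = 5094.7 Mb
Twitch VOD: 3.702 Mbps × 17040 s = 63082.1 Mb
screen recording: 2.752 Mbps × 2220 s = 6109.4 Mb
feature film: 7.102 Mbps × 7260 s = 51560.5 Mb
Total: 125846.8 Mb = 15730.8 MB.
= 15.73 GB.

15.73 GB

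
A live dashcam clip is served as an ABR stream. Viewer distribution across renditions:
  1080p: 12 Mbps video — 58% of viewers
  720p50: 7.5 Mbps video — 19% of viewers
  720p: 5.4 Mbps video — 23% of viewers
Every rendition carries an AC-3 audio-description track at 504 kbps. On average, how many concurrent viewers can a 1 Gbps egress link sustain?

Audio: 504 kbps = 0.504 Mbps.
Average per-viewer bitrate: 0.58×12.504 + 0.19×8.004 + 0.23×5.904 = 10.131 Mbps.
1 Gbps = 1,000 Mbps; 1,000 / 10.131 = 98.71 → 98.

98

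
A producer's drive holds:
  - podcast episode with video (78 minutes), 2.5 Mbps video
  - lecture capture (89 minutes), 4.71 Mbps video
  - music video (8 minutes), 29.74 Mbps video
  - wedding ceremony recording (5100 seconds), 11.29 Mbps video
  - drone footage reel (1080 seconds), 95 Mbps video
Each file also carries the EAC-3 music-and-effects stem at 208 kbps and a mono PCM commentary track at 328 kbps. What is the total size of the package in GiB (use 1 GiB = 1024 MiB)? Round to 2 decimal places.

Audio total: 208 + 328 = 536 kbps = 0.536 Mbps.
podcast episode with video: 3.036 Mbps × 4680 s = 14208.5 Mb
lecture capture: 5.246 Mbps × 5340 s = 28013.6 Mb
music video: 30.276 Mbps × 480 s = 14532.5 Mb
wedding ceremony recording: 11.826 Mbps × 5100 s = 60312.6 Mb
drone footage reel: 95.536 Mbps × 1080 s = 103178.9 Mb
Total: 220246.1 Mb = 27530.8 MB.
= 25.64 GiB.

25.64 GiB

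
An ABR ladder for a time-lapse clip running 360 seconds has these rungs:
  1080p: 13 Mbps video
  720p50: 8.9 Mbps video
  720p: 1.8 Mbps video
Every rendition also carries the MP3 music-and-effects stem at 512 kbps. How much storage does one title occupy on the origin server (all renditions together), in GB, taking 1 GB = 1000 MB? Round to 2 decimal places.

1.14 GB

Audio: 512 kbps = 0.512 Mbps.
Sum of rendition bitrates: (13+0.512) + (8.9+0.512) + (1.8+0.512) = 25.236 Mbps.
× 360 s = 9,085 Mb = 1,136 MB = 1.136 GB.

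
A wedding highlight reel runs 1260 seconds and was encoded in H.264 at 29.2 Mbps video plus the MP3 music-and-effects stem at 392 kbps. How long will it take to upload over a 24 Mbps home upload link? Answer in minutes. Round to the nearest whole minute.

26 minutes

Audio: 392 kbps = 0.392 Mbps.
Total bitrate: 29.592 Mbps.
File: 29.592 Mbps × 1260 s = 37285.9 Mb.
At 24 Mbps: 37285.9 / 24 = 1553.6 s ≈ 25.9 minutes.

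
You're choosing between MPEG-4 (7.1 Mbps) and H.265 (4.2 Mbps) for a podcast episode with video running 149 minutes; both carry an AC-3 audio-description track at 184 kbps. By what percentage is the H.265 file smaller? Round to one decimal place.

149 min = 8940 s
Audio: 184 kbps = 0.184 Mbps.
MPEG-4: 7.284 Mbps × 8940 s = 65119.0 Mb = 7.581 GiB.
H.265: 4.384 Mbps × 8940 s = 39193.0 Mb = 4.563 GiB.
Reduction: (1 − 4.563/7.581) × 100 = 39.81%.

39.8%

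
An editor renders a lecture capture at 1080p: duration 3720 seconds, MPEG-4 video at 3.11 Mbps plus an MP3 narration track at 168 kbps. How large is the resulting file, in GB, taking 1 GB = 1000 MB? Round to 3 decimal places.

Audio: 168 kbps = 0.168 Mbps.
Total bitrate: 3.11 + 0.168 = 3.278 Mbps.
Stream data: 3.278 Mbps × 3720 s = 12194.2 Mb.
12,194 Mb ÷ 8 = 1,524 MB → 1.524 GB.

1.524 GB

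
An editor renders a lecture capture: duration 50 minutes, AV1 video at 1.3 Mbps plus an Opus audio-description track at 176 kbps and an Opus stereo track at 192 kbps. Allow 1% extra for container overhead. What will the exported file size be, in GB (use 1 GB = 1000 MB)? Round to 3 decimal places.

0.632 GB

50 min = 3000 s
Audio total: 176 + 192 = 368 kbps = 0.368 Mbps.
Total bitrate: 1.3 + 0.368 = 1.668 Mbps.
Stream data: 1.668 Mbps × 3000 s = 5004.0 Mb.
With 1% container overhead: ×1.01.
5,054 Mb ÷ 8 = 631.8 MB → 0.6318 GB.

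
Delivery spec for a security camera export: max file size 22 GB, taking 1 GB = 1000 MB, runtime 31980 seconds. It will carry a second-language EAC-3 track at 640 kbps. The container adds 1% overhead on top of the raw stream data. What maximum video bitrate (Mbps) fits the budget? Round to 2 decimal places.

4.81 Mbps

Budget: 22 GB = 176000.0 Mb.
Stream payload after overhead: 176000.0 / 1.01 = 174257.4 Mb.
Total bitrate budget: 174257.4 Mb / 31980 s = 5.449 Mbps.
Audio: 640 kbps = 0.640 Mbps.
Video: 5.449 − 0.640 = 4.809 Mbps.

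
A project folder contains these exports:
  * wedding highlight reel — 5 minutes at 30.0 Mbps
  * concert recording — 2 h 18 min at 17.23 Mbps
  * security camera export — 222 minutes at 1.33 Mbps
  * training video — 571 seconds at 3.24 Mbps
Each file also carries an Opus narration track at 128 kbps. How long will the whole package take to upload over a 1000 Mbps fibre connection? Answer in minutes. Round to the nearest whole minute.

Audio: 128 kbps = 0.128 Mbps.
wedding highlight reel: 30.128 Mbps × 300 s = 9038.4 Mb
concert recording: 17.358 Mbps × 8280 s = 143724.2 Mb
security camera export: 1.458 Mbps × 13320 s = 19420.6 Mb
training video: 3.368 Mbps × 571 s = 1923.1 Mb
Total: 174106.3 Mb = 21763.3 MB.
At 1000 Mbps: 174106.3 / 1000 = 174 s ≈ 2.9 minutes.

3 minutes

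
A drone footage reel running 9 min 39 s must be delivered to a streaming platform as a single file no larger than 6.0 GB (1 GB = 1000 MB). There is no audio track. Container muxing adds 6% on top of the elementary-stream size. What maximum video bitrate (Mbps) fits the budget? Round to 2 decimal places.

78.21 Mbps

Budget: 6.0 GB = 48000.0 Mb.
Stream payload after overhead: 48000.0 / 1.06 = 45283.0 Mb.
9 min 39 s = 579 s
Total bitrate budget: 45283.0 Mb / 579 s = 78.209 Mbps.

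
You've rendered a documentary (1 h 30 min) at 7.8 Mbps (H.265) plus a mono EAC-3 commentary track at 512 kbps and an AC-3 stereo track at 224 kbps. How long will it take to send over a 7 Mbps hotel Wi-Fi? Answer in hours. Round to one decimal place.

1.8 hours

1 h 30 min = 90 min = 5400 s
Audio total: 512 + 224 = 736 kbps = 0.736 Mbps.
Total bitrate: 8.536 Mbps.
File: 8.536 Mbps × 5400 s = 46094.4 Mb.
At 7 Mbps: 46094.4 / 7 = 6584.9 s ≈ 1.83 hours.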